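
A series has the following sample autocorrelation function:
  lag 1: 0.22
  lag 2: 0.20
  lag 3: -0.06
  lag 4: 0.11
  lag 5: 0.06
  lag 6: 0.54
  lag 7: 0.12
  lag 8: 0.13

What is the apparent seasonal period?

6

The largest autocorrelation is r_6 = 0.54; the remaining lags stay at or below 0.22. The elevated value at lag 1 (0.22), dropping to 0.20 at lag 2, reflects decaying short-term dependence rather than seasonality.
The dominant spike at lag 6 indicates a seasonal period of 6.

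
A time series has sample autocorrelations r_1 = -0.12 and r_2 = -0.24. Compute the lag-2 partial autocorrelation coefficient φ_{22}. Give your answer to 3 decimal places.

-0.258

φ_{22} = (r_2 − r_1²) / (1 − r_1²)
r_1² = (-0.12)² = 0.0144
Numerator = -0.24 − 0.0144 = -0.2544; denominator = 1 − 0.0144 = 0.9856
φ_{22} = -0.2544 / 0.9856 = -0.258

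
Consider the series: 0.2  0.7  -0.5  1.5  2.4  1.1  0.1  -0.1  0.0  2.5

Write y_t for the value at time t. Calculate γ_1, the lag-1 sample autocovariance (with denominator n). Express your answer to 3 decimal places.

0.065

Mean ȳ = (0.2 + 0.7 − 0.5 + 1.5 + 2.4 + 1.1 + 0.1 − 0.1 + 0.0 + 2.5)/10 = 0.7900
Σ_{t=1}^{9}(y_t−ȳ)(y_{t+1}−ȳ) = 0.6479
γ_1 = 0.6479 / 10 = 0.065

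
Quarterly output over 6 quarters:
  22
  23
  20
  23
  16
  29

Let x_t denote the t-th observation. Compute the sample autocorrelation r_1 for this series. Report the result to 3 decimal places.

Mean x̄ = (22 + 23 + 20 + 23 + 16 + 29)/6 = 22.1667
Deviations from mean: -0.1667, 0.8333, -2.1667, 0.8333, -6.1667, 6.8333
Numerator Σ_{t=1}^{5}(x_t−x̄)(x_{t+1}−x̄) = -51.0278
Denominator Σ(x_t−x̄)² = 90.8333
r_1 = -51.0278 / 90.8333 = -0.562

-0.562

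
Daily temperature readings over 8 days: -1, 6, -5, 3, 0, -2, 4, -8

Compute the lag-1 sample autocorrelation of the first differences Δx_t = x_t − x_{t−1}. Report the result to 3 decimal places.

First differences Δx: 7, -11, 8, -3, -2, 6, -12
Mean of differences = -1.0000
Numerator Σ(Δx_t−Δx̄)(Δx_{t+1}−Δx̄) = -270.0000
Denominator Σ(Δx_t−Δx̄)² = 420.0000
r_1(Δx) = -270.0000 / 420.0000 = -0.643

-0.643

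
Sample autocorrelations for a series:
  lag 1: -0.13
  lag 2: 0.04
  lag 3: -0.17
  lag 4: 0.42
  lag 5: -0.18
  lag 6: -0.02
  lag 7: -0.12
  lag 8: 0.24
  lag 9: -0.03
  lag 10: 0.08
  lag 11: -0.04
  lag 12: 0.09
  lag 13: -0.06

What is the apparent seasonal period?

The largest autocorrelation is r_4 = 0.42, with a weaker echo at lag 8 (0.24); the remaining lags stay at or below 0.09.
The dominant spike at lag 4 indicates a seasonal period of 4.

4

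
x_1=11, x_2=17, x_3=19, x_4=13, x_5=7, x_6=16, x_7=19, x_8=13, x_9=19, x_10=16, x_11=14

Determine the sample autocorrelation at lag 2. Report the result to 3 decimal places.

Mean x̄ = (11 + 17 + 19 + 13 + 7 + 16 + 19 + 13 + 19 + 16 + 14)/11 = 14.9091
Numerator Σ_{t=1}^{9}(x_t−x̄)(x_{t+2}−x̄) = -77.9256
Denominator Σ(x_t−x̄)² = 142.9091
r_2 = -77.9256 / 142.9091 = -0.545

-0.545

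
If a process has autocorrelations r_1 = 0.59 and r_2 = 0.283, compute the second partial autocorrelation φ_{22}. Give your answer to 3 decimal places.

φ_{22} = (r_2 − r_1²) / (1 − r_1²)
r_1² = (0.59)² = 0.3481
Numerator = 0.283 − 0.3481 = -0.0651; denominator = 1 − 0.3481 = 0.6519
φ_{22} = -0.0651 / 0.6519 = -0.100

-0.100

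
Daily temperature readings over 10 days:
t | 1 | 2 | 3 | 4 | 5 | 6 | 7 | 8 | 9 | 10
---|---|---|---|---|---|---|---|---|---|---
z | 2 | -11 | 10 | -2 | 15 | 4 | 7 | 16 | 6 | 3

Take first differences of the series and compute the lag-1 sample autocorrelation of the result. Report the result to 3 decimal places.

-0.722

First differences Δz: -13, 21, -12, 17, -11, 3, 9, -10, -3
Mean of differences = 0.1111
Numerator Σ(Δz_t−Δz̄)(Δz_{t+1}−Δz̄) = -983.9012
Denominator Σ(Δz_t−Δz̄)² = 1362.8889
r_1(Δz) = -983.9012 / 1362.8889 = -0.722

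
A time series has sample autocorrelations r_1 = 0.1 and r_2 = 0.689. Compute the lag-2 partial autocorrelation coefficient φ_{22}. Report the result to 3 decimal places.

0.686

φ_{22} = (r_2 − r_1²) / (1 − r_1²)
r_1² = (0.1)² = 0.01
Numerator = 0.689 − 0.0100 = 0.6790; denominator = 1 − 0.0100 = 0.9900
φ_{22} = 0.6790 / 0.9900 = 0.686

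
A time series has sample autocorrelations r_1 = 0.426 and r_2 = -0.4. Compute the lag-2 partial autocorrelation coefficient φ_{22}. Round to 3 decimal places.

φ_{22} = (r_2 − r_1²) / (1 − r_1²)
r_1² = (0.426)² = 0.181476
Numerator = -0.4 − 0.1815 = -0.5815; denominator = 1 − 0.1815 = 0.8185
φ_{22} = -0.5815 / 0.8185 = -0.710

-0.710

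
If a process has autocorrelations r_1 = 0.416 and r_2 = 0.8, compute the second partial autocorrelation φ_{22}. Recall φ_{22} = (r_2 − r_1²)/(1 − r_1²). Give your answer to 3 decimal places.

0.758

φ_{22} = (r_2 − r_1²) / (1 − r_1²)
r_1² = (0.416)² = 0.173056
Numerator = 0.8 − 0.1731 = 0.6269; denominator = 1 − 0.1731 = 0.8269
φ_{22} = 0.6269 / 0.8269 = 0.758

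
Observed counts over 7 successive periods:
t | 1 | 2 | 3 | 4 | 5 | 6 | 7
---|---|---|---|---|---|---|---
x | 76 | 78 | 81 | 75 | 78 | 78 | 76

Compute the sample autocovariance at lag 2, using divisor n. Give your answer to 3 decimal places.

Mean x̄ = (76 + 78 + 81 + 75 + 78 + 78 + 76)/7 = 77.4286
Deviations: -1.4286, 0.5714, 3.5714, -2.4286, 0.5714, 0.5714, -1.4286
Σ_{t=1}^{5}(x_t−x̄)(x_{t+2}−x̄) = -6.6531
γ_2 = -6.6531 / 7 = -0.950

-0.950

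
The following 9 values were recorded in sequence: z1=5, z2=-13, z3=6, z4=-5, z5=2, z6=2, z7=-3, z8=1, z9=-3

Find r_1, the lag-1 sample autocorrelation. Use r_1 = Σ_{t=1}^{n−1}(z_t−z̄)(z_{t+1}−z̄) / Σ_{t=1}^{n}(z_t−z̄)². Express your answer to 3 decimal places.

-0.730

Mean z̄ = (5 − 13 + 6 − 5 + 2 + 2 − 3 + 1 − 3)/9 = -0.8889
Numerator Σ_{t=1}^{8}(z_t−z̄)(z_{t+1}−z̄) = -200.6790
Denominator Σ(z_t−z̄)² = 274.8889
r_1 = -200.6790 / 274.8889 = -0.730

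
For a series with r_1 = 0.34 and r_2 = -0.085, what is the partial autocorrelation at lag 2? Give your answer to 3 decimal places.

φ_{22} = (r_2 − r_1²) / (1 − r_1²)
r_1² = (0.34)² = 0.1156
Numerator = -0.085 − 0.1156 = -0.2006; denominator = 1 − 0.1156 = 0.8844
φ_{22} = -0.2006 / 0.8844 = -0.227

-0.227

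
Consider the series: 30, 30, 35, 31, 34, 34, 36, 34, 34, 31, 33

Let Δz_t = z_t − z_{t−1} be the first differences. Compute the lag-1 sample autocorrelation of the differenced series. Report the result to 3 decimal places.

-0.605

First differences Δz: 0, 5, -4, 3, 0, 2, -2, 0, -3, 2
Mean of differences = 0.3000
Numerator Σ(Δz_t−Δz̄)(Δz_{t+1}−Δz̄) = -42.3900
Denominator Σ(Δz_t−Δz̄)² = 70.1000
r_1(Δz) = -42.3900 / 70.1000 = -0.605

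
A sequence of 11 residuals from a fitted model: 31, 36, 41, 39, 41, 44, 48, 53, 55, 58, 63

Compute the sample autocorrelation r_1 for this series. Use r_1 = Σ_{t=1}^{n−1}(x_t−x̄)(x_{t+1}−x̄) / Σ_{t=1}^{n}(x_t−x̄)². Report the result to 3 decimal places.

Mean x̄ = (31 + 36 + 41 + 39 + 41 + 44 + 48 + 53 + 55 + 58 + 63)/11 = 46.2727
Numerator Σ_{t=1}^{10}(x_t−x̄)(x_{t+1}−x̄) = 664.6529
Denominator Σ(x_t−x̄)² = 994.1818
r_1 = 664.6529 / 994.1818 = 0.669

0.669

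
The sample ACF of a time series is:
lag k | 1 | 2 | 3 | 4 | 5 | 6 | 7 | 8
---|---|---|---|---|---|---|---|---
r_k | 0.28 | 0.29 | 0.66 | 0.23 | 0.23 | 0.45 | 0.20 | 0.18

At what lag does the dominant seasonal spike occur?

3

The largest autocorrelation is r_3 = 0.66, with a weaker echo at lag 6 (0.45); the remaining lags stay at or below 0.29.
The dominant spike at lag 3 indicates a seasonal period of 3.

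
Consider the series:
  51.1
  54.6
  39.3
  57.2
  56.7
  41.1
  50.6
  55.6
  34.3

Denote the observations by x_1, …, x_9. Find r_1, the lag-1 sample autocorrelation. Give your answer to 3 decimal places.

Mean x̄ = (51.1 + 54.6 + 39.3 + 57.2 + 56.7 + 41.1 + 50.6 + 55.6 + 34.3)/9 = 48.9444
Numerator Σ_{t=1}^{8}(x_t−x̄)(x_{t+1}−x̄) = -218.2209
Denominator Σ(x_t−x̄)² = 580.9822
r_1 = -218.2209 / 580.9822 = -0.376

-0.376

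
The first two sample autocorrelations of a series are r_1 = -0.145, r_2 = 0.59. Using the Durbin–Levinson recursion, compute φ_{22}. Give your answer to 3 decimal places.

φ_{22} = (r_2 − r_1²) / (1 − r_1²)
r_1² = (-0.145)² = 0.021025
Numerator = 0.59 − 0.0210 = 0.5690; denominator = 1 − 0.0210 = 0.9790
φ_{22} = 0.5690 / 0.9790 = 0.581

0.581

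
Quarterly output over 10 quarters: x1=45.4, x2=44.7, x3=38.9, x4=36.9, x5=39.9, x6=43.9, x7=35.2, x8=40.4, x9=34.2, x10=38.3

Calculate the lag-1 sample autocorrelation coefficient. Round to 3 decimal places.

0.067

Mean x̄ = (45.4 + 44.7 + 38.9 + 36.9 + 39.9 + 43.9 + 35.2 + 40.4 + 34.2 + 38.3)/10 = 39.7800
Numerator Σ_{t=1}^{9}(x_t−x̄)(x_{t+1}−x̄) = 9.0936
Denominator Σ(x_t−x̄)² = 136.5360
r_1 = 9.0936 / 136.5360 = 0.067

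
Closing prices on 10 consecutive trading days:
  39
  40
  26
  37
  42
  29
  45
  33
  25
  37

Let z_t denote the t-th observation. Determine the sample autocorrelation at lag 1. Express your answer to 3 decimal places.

Mean z̄ = (39 + 40 + 26 + 37 + 42 + 29 + 45 + 33 + 25 + 37)/10 = 35.3000
Numerator Σ_{t=1}^{9}(z_t−z̄)(z_{t+1}−z̄) = -150.1900
Denominator Σ(z_t−z̄)² = 418.1000
r_1 = -150.1900 / 418.1000 = -0.359

-0.359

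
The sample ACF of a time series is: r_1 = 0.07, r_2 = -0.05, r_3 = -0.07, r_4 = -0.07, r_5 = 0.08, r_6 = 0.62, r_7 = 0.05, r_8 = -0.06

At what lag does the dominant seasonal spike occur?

6

The largest autocorrelation is r_6 = 0.62; the remaining lags stay at or below 0.08.
The dominant spike at lag 6 indicates a seasonal period of 6.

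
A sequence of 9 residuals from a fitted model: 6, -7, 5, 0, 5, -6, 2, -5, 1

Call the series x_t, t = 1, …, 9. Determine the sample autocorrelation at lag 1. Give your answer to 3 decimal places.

-0.664

Mean x̄ = (6 − 7 + 5 + 0 + 5 − 6 + 2 − 5 + 1)/9 = 0.1111
Numerator Σ_{t=1}^{8}(x_t−x̄)(x_{t+1}−x̄) = -133.3457
Denominator Σ(x_t−x̄)² = 200.8889
r_1 = -133.3457 / 200.8889 = -0.664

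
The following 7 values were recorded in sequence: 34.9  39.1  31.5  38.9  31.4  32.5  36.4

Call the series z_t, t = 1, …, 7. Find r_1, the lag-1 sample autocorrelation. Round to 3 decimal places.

-0.566

Mean z̄ = (34.9 + 39.1 + 31.5 + 38.9 + 31.4 + 32.5 + 36.4)/7 = 34.9571
Deviations from mean: -0.0571, 4.1429, -3.4571, 3.9429, -3.5571, -2.4571, 1.4429
Σ(z_t−z̄)(z_{t+1}−z̄) = (-0.2367) + (-14.3224) + (-13.6310) + (-14.0253) + (8.7404) + (-3.5453) = -37.0204
Denominator Σ(z_t−z̄)² = 65.4371
r_1 = -37.0204 / 65.4371 = -0.566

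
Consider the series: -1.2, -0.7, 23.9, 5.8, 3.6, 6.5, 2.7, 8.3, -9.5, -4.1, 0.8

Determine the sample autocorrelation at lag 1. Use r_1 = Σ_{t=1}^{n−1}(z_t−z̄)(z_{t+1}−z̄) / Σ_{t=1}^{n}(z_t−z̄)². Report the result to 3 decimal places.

Mean z̄ = (-1.2 − 0.7 + 23.9 + 5.8 + 3.6 + 6.5 + 2.7 + 8.3 − 9.5 − 4.1 + 0.8)/11 = 3.2818
Numerator Σ_{t=1}^{10}(z_t−z̄)(z_{t+1}−z̄) = 33.2333
Denominator Σ(z_t−z̄)² = 727.3964
r_1 = 33.2333 / 727.3964 = 0.046

0.046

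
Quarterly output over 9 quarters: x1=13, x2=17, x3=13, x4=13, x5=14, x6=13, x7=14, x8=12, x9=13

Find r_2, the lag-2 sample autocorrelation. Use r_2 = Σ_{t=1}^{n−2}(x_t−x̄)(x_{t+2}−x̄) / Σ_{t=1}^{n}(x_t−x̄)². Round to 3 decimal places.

-0.045

Mean x̄ = (13 + 17 + 13 + 13 + 14 + 13 + 14 + 12 + 13)/9 = 13.5556
Numerator Σ_{t=1}^{7}(x_t−x̄)(x_{t+2}−x̄) = -0.7284
Denominator Σ(x_t−x̄)² = 16.2222
r_2 = -0.7284 / 16.2222 = -0.045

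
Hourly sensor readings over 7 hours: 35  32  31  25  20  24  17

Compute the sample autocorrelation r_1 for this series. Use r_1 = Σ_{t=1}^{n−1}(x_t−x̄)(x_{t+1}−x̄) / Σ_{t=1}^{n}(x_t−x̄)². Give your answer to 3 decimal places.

0.434

Mean x̄ = (35 + 32 + 31 + 25 + 20 + 24 + 17)/7 = 26.2857
Deviations from mean: 8.7143, 5.7143, 4.7143, -1.2857, -6.2857, -2.2857, -9.2857
Σ(x_t−x̄)(x_{t+1}−x̄) = (49.7959) + (26.9388) + (-6.0612) + (8.0816) + (14.3673) + (21.2245) = 114.3469
Denominator Σ(x_t−x̄)² = 263.4286
r_1 = 114.3469 / 263.4286 = 0.434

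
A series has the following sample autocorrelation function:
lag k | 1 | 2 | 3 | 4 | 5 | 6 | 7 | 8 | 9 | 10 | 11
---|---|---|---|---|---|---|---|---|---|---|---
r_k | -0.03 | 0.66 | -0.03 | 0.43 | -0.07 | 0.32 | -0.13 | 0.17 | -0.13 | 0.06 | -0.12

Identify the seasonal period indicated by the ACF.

2

The largest autocorrelation is r_2 = 0.66, with weaker echoes at lags 4 (0.43), 6 (0.32) and 8 (0.17); the remaining lags stay at or below 0.06.
The dominant spike at lag 2 indicates a seasonal period of 2.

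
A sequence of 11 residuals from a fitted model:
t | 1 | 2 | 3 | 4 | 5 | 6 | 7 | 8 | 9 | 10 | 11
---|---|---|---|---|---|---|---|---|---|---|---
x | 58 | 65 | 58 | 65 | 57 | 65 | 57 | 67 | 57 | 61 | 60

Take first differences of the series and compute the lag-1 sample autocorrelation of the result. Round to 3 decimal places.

-0.909

First differences Δx: 7, -7, 7, -8, 8, -8, 10, -10, 4, -1
Mean of differences = 0.2000
Numerator Σ(Δx_t−Δx̄)(Δx_{t+1}−Δx̄) = -505.2400
Denominator Σ(Δx_t−Δx̄)² = 555.6000
r_1(Δx) = -505.2400 / 555.6000 = -0.909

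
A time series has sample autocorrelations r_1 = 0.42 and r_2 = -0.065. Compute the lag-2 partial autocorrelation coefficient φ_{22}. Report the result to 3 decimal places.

-0.293

φ_{22} = (r_2 − r_1²) / (1 − r_1²)
r_1² = (0.42)² = 0.1764
Numerator = -0.065 − 0.1764 = -0.2414; denominator = 1 − 0.1764 = 0.8236
φ_{22} = -0.2414 / 0.8236 = -0.293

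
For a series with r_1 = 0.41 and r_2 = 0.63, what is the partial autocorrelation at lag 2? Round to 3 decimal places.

0.555

φ_{22} = (r_2 − r_1²) / (1 − r_1²)
r_1² = (0.41)² = 0.1681
Numerator = 0.63 − 0.1681 = 0.4619; denominator = 1 − 0.1681 = 0.8319
φ_{22} = 0.4619 / 0.8319 = 0.555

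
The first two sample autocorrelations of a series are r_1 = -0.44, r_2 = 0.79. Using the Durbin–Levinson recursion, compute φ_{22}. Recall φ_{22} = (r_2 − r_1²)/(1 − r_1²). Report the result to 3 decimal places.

φ_{22} = (r_2 − r_1²) / (1 − r_1²)
r_1² = (-0.44)² = 0.1936
Numerator = 0.79 − 0.1936 = 0.5964; denominator = 1 − 0.1936 = 0.8064
φ_{22} = 0.5964 / 0.8064 = 0.740

0.740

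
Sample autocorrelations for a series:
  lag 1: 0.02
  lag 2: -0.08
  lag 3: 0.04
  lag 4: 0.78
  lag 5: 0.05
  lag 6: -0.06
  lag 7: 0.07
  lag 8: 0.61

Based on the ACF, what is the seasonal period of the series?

4

The largest autocorrelation is r_4 = 0.78, with a weaker echo at lag 8 (0.61); the remaining lags stay at or below 0.07.
The dominant spike at lag 4 indicates a seasonal period of 4.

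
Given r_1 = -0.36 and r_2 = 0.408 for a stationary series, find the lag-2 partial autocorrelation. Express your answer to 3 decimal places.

0.320

φ_{22} = (r_2 − r_1²) / (1 − r_1²)
r_1² = (-0.36)² = 0.1296
Numerator = 0.408 − 0.1296 = 0.2784; denominator = 1 − 0.1296 = 0.8704
φ_{22} = 0.2784 / 0.8704 = 0.320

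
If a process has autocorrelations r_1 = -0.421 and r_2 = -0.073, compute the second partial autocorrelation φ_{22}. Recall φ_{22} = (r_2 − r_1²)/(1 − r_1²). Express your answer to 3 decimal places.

φ_{22} = (r_2 − r_1²) / (1 − r_1²)
r_1² = (-0.421)² = 0.177241
Numerator = -0.073 − 0.1772 = -0.2502; denominator = 1 − 0.1772 = 0.8228
φ_{22} = -0.2502 / 0.8228 = -0.304

-0.304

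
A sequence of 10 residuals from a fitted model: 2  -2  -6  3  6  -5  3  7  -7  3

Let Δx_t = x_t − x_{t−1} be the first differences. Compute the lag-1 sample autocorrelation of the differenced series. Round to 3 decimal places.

-0.448

First differences Δx: -4, -4, 9, 3, -11, 8, 4, -14, 10
Mean of differences = 0.1111
Numerator Σ(Δx_t−Δx̄)(Δx_{t+1}−Δx̄) = -277.4568
Denominator Σ(Δx_t−Δx̄)² = 618.8889
r_1(Δx) = -277.4568 / 618.8889 = -0.448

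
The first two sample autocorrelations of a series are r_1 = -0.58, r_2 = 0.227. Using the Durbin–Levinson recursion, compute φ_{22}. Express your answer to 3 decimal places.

φ_{22} = (r_2 − r_1²) / (1 − r_1²)
r_1² = (-0.58)² = 0.3364
Numerator = 0.227 − 0.3364 = -0.1094; denominator = 1 − 0.3364 = 0.6636
φ_{22} = -0.1094 / 0.6636 = -0.165

-0.165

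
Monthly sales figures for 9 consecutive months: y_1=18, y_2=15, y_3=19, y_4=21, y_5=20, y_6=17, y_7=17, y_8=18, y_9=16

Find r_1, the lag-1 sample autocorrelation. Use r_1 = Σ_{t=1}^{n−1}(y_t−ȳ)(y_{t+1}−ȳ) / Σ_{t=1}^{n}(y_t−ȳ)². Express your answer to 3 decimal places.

0.176

Mean ȳ = (18 + 15 + 19 + 21 + 20 + 17 + 17 + 18 + 16)/9 = 17.8889
Numerator Σ_{t=1}^{8}(y_t−ȳ)(y_{t+1}−ȳ) = 5.0988
Denominator Σ(y_t−ȳ)² = 28.8889
r_1 = 5.0988 / 28.8889 = 0.176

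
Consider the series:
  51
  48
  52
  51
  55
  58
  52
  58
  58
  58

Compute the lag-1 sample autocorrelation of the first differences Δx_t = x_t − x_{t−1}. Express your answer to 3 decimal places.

-0.599

First differences Δx: -3, 4, -1, 4, 3, -6, 6, 0, 0
Mean of differences = 0.7778
Numerator Σ(Δx_t−Δx̄)(Δx_{t+1}−Δx̄) = -70.3827
Denominator Σ(Δx_t−Δx̄)² = 117.5556
r_1(Δx) = -70.3827 / 117.5556 = -0.599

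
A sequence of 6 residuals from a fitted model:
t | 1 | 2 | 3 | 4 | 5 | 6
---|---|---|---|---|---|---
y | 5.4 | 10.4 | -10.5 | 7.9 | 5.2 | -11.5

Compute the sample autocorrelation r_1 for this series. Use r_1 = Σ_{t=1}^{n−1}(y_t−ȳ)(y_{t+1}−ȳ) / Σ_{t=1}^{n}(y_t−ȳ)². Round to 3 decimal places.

Mean ȳ = (5.4 + 10.4 − 10.5 + 7.9 + 5.2 − 11.5)/6 = 1.1500
Deviations from mean: 4.2500, 9.2500, -11.6500, 6.7500, 4.0500, -12.6500
Σ(y_t−ȳ)(y_{t+1}−ȳ) = (39.3125) + (-107.7625) + (-78.6375) + (27.3375) + (-51.2325) = -170.9825
Denominator Σ(y_t−ȳ)² = 461.3350
r_1 = -170.9825 / 461.3350 = -0.371

-0.371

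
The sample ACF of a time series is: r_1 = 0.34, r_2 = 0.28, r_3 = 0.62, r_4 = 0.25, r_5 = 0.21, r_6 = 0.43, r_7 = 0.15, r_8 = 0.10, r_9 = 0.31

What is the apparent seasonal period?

3

The largest autocorrelation is r_3 = 0.62, with a weaker echo at lag 6 (0.43); the remaining lags stay at or below 0.34. The elevated value at lag 1 (0.34), dropping to 0.28 at lag 2, reflects decaying short-term dependence rather than seasonality.
The dominant spike at lag 3 indicates a seasonal period of 3.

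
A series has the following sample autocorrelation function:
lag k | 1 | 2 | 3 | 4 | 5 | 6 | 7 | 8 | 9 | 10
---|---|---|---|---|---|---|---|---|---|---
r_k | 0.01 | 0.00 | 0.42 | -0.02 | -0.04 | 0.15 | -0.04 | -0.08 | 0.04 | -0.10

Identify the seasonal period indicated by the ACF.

The largest autocorrelation is r_3 = 0.42, with a weaker echo at lag 6 (0.15); the remaining lags stay at or below 0.04.
The dominant spike at lag 3 indicates a seasonal period of 3.

3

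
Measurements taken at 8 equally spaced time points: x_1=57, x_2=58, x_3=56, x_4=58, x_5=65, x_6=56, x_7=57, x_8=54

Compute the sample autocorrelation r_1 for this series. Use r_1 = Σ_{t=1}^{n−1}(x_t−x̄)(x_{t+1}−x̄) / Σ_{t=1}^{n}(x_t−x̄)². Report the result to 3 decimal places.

Mean x̄ = (57 + 58 + 56 + 58 + 65 + 56 + 57 + 54)/8 = 57.6250
Deviations from mean: -0.6250, 0.3750, -1.6250, 0.3750, 7.3750, -1.6250, -0.6250, -3.6250
Σ(x_t−x̄)(x_{t+1}−x̄) = (-0.2344) + (-0.6094) + (-0.6094) + (2.7656) + (-11.9844) + (1.0156) + (2.2656) = -7.3906
Denominator Σ(x_t−x̄)² = 73.8750
r_1 = -7.3906 / 73.8750 = -0.100

-0.100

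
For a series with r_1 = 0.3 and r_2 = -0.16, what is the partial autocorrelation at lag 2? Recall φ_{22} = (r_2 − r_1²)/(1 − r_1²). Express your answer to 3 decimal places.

φ_{22} = (r_2 − r_1²) / (1 − r_1²)
r_1² = (0.3)² = 0.09
Numerator = -0.16 − 0.0900 = -0.2500; denominator = 1 − 0.0900 = 0.9100
φ_{22} = -0.2500 / 0.9100 = -0.275

-0.275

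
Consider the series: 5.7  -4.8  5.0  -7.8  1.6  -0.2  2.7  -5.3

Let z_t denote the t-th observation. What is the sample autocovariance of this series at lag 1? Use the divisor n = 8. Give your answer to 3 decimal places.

Mean z̄ = (5.7 − 4.8 + 5.0 − 7.8 + 1.6 − 0.2 + 2.7 − 5.3)/8 = -0.3875
Deviations: 6.0875, -4.4125, 5.3875, -7.4125, 1.9875, 0.1875, 3.0875, -4.9125
Σ_{t=1}^{7}(z_t−z̄)(z_{t+1}−z̄) = -119.5164
γ_1 = -119.5164 / 8 = -14.940

-14.940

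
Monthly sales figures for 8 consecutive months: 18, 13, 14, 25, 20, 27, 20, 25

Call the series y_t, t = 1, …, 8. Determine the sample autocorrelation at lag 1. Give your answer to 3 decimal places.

0.140

Mean ȳ = (18 + 13 + 14 + 25 + 20 + 27 + 20 + 25)/8 = 20.2500
Σ(y_t−ȳ)(y_{t+1}−ȳ) = (16.3125) + (45.3125) + (-29.6875) + (-1.1875) + (-1.6875) + (-1.6875) + (-1.1875) = 26.1875
Denominator Σ(y_t−ȳ)² = 187.5000
r_1 = 26.1875 / 187.5000 = 0.140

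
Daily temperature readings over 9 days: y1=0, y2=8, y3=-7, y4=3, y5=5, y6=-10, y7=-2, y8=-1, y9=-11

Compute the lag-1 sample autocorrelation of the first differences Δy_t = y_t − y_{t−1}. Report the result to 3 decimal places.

First differences Δy: 8, -15, 10, 2, -15, 8, 1, -10
Mean of differences = -1.3750
Numerator Σ(Δy_t−Δȳ)(Δy_{t+1}−Δȳ) = -416.2656
Denominator Σ(Δy_t−Δȳ)² = 767.8750
r_1(Δy) = -416.2656 / 767.8750 = -0.542

-0.542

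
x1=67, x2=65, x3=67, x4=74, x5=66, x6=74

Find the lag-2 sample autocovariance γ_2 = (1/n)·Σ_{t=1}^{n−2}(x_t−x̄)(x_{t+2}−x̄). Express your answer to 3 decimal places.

2.574

Mean x̄ = (67 + 65 + 67 + 74 + 66 + 74)/6 = 68.8333
Deviations: -1.8333, -3.8333, -1.8333, 5.1667, -2.8333, 5.1667
Σ_{t=1}^{4}(x_t−x̄)(x_{t+2}−x̄) = 15.4444
γ_2 = 15.4444 / 6 = 2.574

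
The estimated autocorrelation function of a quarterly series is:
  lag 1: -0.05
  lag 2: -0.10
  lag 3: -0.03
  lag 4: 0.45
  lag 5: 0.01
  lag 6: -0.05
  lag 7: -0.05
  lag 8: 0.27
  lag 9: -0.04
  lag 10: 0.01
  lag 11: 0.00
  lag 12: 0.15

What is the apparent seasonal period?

The largest autocorrelation is r_4 = 0.45, with weaker echoes at lags 8 (0.27) and 12 (0.15); the remaining lags stay at or below 0.01.
The dominant spike at lag 4 indicates a seasonal period of 4.

4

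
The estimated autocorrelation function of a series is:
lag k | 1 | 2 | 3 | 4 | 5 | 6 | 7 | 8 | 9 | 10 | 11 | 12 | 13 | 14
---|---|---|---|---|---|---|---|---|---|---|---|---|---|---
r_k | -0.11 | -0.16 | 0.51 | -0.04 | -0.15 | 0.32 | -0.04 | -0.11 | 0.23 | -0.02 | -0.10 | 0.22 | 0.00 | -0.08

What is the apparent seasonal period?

3

The largest autocorrelation is r_3 = 0.51, with weaker echoes at lags 6 (0.32), 9 (0.23) and 12 (0.22); the remaining lags stay at or below 0.00.
The dominant spike at lag 3 indicates a seasonal period of 3.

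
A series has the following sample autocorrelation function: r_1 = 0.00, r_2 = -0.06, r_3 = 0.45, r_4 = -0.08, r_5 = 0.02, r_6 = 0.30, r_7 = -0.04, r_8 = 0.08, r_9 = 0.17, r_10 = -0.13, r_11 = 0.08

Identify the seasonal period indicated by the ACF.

3

The largest autocorrelation is r_3 = 0.45, with weaker echoes at lags 6 (0.30) and 9 (0.17); the remaining lags stay at or below 0.08.
The dominant spike at lag 3 indicates a seasonal period of 3.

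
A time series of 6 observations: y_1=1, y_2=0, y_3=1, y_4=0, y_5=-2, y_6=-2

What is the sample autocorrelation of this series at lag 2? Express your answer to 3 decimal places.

Mean ȳ = (1 + 0 + 1 + 0 − 2 − 2)/6 = -0.3333
Deviations from mean: 1.3333, 0.3333, 1.3333, 0.3333, -1.6667, -1.6667
Σ(y_t−ȳ)(y_{t+2}−ȳ) = (1.7778) + (0.1111) + (-2.2222) + (-0.5556) = -0.8889
Denominator Σ(y_t−ȳ)² = 9.3333
r_2 = -0.8889 / 9.3333 = -0.095

-0.095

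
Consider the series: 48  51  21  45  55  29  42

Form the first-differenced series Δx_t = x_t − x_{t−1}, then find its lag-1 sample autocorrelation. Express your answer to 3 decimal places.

First differences Δx: 3, -30, 24, 10, -26, 13
Mean of differences = -1.0000
Numerator Σ(Δx_t−Δx̄)(Δx_{t+1}−Δx̄) = -1191.0000
Denominator Σ(Δx_t−Δx̄)² = 2424.0000
r_1(Δx) = -1191.0000 / 2424.0000 = -0.491

-0.491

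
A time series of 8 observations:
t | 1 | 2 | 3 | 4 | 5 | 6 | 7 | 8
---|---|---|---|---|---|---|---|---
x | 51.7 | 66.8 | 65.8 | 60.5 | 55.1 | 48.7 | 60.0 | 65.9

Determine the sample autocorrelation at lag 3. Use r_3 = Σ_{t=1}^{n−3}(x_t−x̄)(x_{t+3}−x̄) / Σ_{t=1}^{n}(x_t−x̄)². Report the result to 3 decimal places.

-0.411

Mean x̄ = (51.7 + 66.8 + 65.8 + 60.5 + 55.1 + 48.7 + 60.0 + 65.9)/8 = 59.3125
Deviations from mean: -7.6125, 7.4875, 6.4875, 1.1875, -4.2125, -10.6125, 0.6875, 6.5875
Σ(x_t−x̄)(x_{t+3}−x̄) = (-9.0398) + (-31.5411) + (-68.8486) + (0.8164) + (-27.7498) = -136.3630
Denominator Σ(x_t−x̄)² = 331.7488
r_3 = -136.3630 / 331.7488 = -0.411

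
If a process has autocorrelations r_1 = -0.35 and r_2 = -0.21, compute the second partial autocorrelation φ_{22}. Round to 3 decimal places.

-0.379

φ_{22} = (r_2 − r_1²) / (1 − r_1²)
r_1² = (-0.35)² = 0.1225
Numerator = -0.21 − 0.1225 = -0.3325; denominator = 1 − 0.1225 = 0.8775
φ_{22} = -0.3325 / 0.8775 = -0.379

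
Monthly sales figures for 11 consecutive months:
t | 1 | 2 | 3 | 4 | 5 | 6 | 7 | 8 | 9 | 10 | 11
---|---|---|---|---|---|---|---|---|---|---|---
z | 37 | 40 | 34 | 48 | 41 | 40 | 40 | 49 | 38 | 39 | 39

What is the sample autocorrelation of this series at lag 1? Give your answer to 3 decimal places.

Mean z̄ = (37 + 40 + 34 + 48 + 41 + 40 + 40 + 49 + 38 + 39 + 39)/11 = 40.4545
Numerator Σ_{t=1}^{10}(z_t−z̄)(z_{t+1}−z̄) = -59.2975
Denominator Σ(z_t−z̄)² = 194.7273
r_1 = -59.2975 / 194.7273 = -0.305

-0.305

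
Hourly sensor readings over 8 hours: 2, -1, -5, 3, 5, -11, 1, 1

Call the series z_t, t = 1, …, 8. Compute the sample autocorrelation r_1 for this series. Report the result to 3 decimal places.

-0.367

Mean z̄ = (2 − 1 − 5 + 3 + 5 − 11 + 1 + 1)/8 = -0.6250
Deviations from mean: 2.6250, -0.3750, -4.3750, 3.6250, 5.6250, -10.3750, 1.6250, 1.6250
Σ(z_t−z̄)(z_{t+1}−z̄) = (-0.9844) + (1.6406) + (-15.8594) + (20.3906) + (-58.3594) + (-16.8594) + (2.6406) = -67.3906
Denominator Σ(z_t−z̄)² = 183.8750
r_1 = -67.3906 / 183.8750 = -0.367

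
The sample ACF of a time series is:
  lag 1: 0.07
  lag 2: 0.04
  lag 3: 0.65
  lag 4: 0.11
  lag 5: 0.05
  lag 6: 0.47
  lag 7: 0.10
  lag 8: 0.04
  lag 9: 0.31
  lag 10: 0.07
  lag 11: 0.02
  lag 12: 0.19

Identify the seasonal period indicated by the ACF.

The largest autocorrelation is r_3 = 0.65, with weaker echoes at lags 6 (0.47), 9 (0.31) and 12 (0.19); the remaining lags stay at or below 0.11.
The dominant spike at lag 3 indicates a seasonal period of 3.

3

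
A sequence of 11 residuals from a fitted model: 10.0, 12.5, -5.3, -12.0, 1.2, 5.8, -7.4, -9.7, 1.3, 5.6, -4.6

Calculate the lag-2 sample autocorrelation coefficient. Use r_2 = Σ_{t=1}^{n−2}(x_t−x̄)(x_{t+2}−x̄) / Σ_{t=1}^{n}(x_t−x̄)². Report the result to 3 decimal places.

-0.631

Mean x̄ = (10.0 + 12.5 − 5.3 − 12.0 + 1.2 + 5.8 − 7.4 − 9.7 + 1.3 + 5.6 − 4.6)/11 = -0.2364
Numerator Σ_{t=1}^{9}(x_t−x̄)(x_{t+2}−x̄) = -420.3008
Denominator Σ(x_t−x̄)² = 665.8655
r_2 = -420.3008 / 665.8655 = -0.631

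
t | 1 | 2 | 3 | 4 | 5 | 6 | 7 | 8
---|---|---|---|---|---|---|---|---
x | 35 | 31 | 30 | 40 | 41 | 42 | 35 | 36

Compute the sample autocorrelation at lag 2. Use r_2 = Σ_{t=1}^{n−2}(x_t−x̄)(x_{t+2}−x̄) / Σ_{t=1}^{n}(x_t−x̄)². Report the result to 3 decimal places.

Mean x̄ = (35 + 31 + 30 + 40 + 41 + 42 + 35 + 36)/8 = 36.2500
Deviations from mean: -1.2500, -5.2500, -6.2500, 3.7500, 4.7500, 5.7500, -1.2500, -0.2500
Numerator Σ_{t=1}^{6}(x_t−x̄)(x_{t+2}−x̄) = -27.3750
Denominator Σ(x_t−x̄)² = 139.5000
r_2 = -27.3750 / 139.5000 = -0.196

-0.196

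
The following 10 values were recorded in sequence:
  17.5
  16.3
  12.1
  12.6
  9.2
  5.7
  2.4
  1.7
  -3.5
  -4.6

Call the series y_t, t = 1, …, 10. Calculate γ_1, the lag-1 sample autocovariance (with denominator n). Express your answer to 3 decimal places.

39.094

Mean ȳ = (17.5 + 16.3 + 12.1 + 12.6 + 9.2 + 5.7 + 2.4 + 1.7 − 3.5 − 4.6)/10 = 6.9400
Σ_{t=1}^{9}(y_t−ȳ)(y_{t+1}−ȳ) = 390.9364
γ_1 = 390.9364 / 10 = 39.094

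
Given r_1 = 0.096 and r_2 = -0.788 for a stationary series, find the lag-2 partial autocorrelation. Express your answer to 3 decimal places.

-0.805

φ_{22} = (r_2 − r_1²) / (1 − r_1²)
r_1² = (0.096)² = 0.009216
Numerator = -0.788 − 0.0092 = -0.7972; denominator = 1 − 0.0092 = 0.9908
φ_{22} = -0.7972 / 0.9908 = -0.805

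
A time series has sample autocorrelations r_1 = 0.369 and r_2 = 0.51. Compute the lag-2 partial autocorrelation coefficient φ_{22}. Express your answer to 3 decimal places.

0.433

φ_{22} = (r_2 − r_1²) / (1 − r_1²)
r_1² = (0.369)² = 0.136161
Numerator = 0.51 − 0.1362 = 0.3738; denominator = 1 − 0.1362 = 0.8638
φ_{22} = 0.3738 / 0.8638 = 0.433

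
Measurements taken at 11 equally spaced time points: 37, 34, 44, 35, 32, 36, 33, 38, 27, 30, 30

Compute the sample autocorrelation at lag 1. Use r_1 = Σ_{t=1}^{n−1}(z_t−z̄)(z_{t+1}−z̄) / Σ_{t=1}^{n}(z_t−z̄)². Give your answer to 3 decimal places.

0.062

Mean z̄ = (37 + 34 + 44 + 35 + 32 + 36 + 33 + 38 + 27 + 30 + 30)/11 = 34.1818
Numerator Σ_{t=1}^{10}(z_t−z̄)(z_{t+1}−z̄) = 13.4215
Denominator Σ(z_t−z̄)² = 215.6364
r_1 = 13.4215 / 215.6364 = 0.062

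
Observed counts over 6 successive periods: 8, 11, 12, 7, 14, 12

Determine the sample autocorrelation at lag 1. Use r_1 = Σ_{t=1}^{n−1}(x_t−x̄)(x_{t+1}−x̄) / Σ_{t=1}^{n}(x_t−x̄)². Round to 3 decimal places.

-0.371

Mean x̄ = (8 + 11 + 12 + 7 + 14 + 12)/6 = 10.6667
Deviations from mean: -2.6667, 0.3333, 1.3333, -3.6667, 3.3333, 1.3333
Σ(x_t−x̄)(x_{t+1}−x̄) = (-0.8889) + (0.4444) + (-4.8889) + (-12.2222) + (4.4444) = -13.1111
Denominator Σ(x_t−x̄)² = 35.3333
r_1 = -13.1111 / 35.3333 = -0.371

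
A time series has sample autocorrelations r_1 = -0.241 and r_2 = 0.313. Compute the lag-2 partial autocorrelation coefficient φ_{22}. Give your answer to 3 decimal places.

0.271

φ_{22} = (r_2 − r_1²) / (1 − r_1²)
r_1² = (-0.241)² = 0.058081
Numerator = 0.313 − 0.0581 = 0.2549; denominator = 1 − 0.0581 = 0.9419
φ_{22} = 0.2549 / 0.9419 = 0.271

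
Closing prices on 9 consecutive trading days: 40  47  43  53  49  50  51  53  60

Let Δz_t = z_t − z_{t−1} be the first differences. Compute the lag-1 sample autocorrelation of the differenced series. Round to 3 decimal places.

-0.625

First differences Δz: 7, -4, 10, -4, 1, 1, 2, 7
Mean of differences = 2.5000
Numerator Σ(Δz_t−Δz̄)(Δz_{t+1}−Δz̄) = -116.2500
Denominator Σ(Δz_t−Δz̄)² = 186.0000
r_1(Δz) = -116.2500 / 186.0000 = -0.625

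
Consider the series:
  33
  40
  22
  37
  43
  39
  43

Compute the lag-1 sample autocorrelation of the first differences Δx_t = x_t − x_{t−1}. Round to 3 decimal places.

-0.535

First differences Δx: 7, -18, 15, 6, -4, 4
Mean of differences = 1.6667
Numerator Σ(Δx_t−Δx̄)(Δx_{t+1}−Δx̄) = -347.1111
Denominator Σ(Δx_t−Δx̄)² = 649.3333
r_1(Δx) = -347.1111 / 649.3333 = -0.535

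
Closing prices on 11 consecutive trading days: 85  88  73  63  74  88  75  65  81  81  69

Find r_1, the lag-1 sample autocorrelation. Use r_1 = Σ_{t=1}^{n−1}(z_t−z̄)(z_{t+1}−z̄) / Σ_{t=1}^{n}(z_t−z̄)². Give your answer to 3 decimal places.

Mean z̄ = (85 + 88 + 73 + 63 + 74 + 88 + 75 + 65 + 81 + 81 + 69)/11 = 76.5455
Numerator Σ_{t=1}^{10}(z_t−z̄)(z_{t+1}−z̄) = 44.5207
Denominator Σ(z_t−z̄)² = 768.7273
r_1 = 44.5207 / 768.7273 = 0.058

0.058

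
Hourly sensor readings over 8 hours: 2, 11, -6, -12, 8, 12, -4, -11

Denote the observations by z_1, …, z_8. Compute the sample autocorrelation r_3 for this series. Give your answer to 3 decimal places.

Mean z̄ = (2 + 11 − 6 − 12 + 8 + 12 − 4 − 11)/8 = 0.0000
Σ(z_t−z̄)(z_{t+3}−z̄) = (-24.0000) + (88.0000) + (-72.0000) + (48.0000) + (-88.0000) = -48.0000
Denominator Σ(z_t−z̄)² = 650.0000
r_3 = -48.0000 / 650.0000 = -0.074

-0.074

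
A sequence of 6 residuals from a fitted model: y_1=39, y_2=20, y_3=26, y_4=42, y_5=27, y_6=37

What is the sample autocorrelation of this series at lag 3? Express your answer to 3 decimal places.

Mean ȳ = (39 + 20 + 26 + 42 + 27 + 37)/6 = 31.8333
Deviations from mean: 7.1667, -11.8333, -5.8333, 10.1667, -4.8333, 5.1667
Σ(y_t−ȳ)(y_{t+3}−ȳ) = (72.8611) + (57.1944) + (-30.1389) = 99.9167
Denominator Σ(y_t−ȳ)² = 378.8333
r_3 = 99.9167 / 378.8333 = 0.264

0.264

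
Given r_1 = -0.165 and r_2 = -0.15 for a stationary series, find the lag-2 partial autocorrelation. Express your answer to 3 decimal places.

φ_{22} = (r_2 − r_1²) / (1 − r_1²)
r_1² = (-0.165)² = 0.027225
Numerator = -0.15 − 0.0272 = -0.1772; denominator = 1 − 0.0272 = 0.9728
φ_{22} = -0.1772 / 0.9728 = -0.182

-0.182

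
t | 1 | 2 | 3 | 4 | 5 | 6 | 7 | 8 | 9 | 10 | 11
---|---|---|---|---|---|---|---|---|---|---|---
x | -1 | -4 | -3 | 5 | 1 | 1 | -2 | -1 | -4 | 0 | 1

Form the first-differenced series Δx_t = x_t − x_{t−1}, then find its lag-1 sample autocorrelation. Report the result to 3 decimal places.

First differences Δx: -3, 1, 8, -4, 0, -3, 1, -3, 4, 1
Mean of differences = 0.2000
Numerator Σ(Δx_t−Δx̄)(Δx_{t+1}−Δx̄) = -41.8400
Denominator Σ(Δx_t−Δx̄)² = 125.6000
r_1(Δx) = -41.8400 / 125.6000 = -0.333

-0.333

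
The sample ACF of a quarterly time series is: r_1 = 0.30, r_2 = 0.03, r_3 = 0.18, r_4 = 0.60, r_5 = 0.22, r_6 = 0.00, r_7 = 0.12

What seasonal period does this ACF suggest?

The largest autocorrelation is r_4 = 0.60; the remaining lags stay at or below 0.30. The elevated value at lag 1 (0.30), dropping to 0.03 at lag 2, reflects decaying short-term dependence rather than seasonality.
The dominant spike at lag 4 indicates a seasonal period of 4.

4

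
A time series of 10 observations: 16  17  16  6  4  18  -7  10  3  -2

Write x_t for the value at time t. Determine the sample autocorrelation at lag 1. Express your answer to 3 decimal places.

Mean x̄ = (16 + 17 + 16 + 6 + 4 + 18 − 7 + 10 + 3 − 2)/10 = 8.1000
Numerator Σ_{t=1}^{9}(x_t−x̄)(x_{t+1}−x̄) = -44.3100
Denominator Σ(x_t−x̄)² = 682.9000
r_1 = -44.3100 / 682.9000 = -0.065

-0.065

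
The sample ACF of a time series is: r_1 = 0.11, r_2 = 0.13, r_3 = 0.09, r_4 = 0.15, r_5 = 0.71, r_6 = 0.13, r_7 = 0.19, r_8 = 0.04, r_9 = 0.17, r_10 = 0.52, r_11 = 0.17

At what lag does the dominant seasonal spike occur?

The largest autocorrelation is r_5 = 0.71, with a weaker echo at lag 10 (0.52); the remaining lags stay at or below 0.19.
The dominant spike at lag 5 indicates a seasonal period of 5.

5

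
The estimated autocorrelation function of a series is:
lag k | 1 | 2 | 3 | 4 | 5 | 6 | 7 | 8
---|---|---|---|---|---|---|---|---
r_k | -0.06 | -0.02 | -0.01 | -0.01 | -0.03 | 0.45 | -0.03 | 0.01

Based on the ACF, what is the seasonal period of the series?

6

The largest autocorrelation is r_6 = 0.45; the remaining lags stay at or below 0.01.
The dominant spike at lag 6 indicates a seasonal period of 6.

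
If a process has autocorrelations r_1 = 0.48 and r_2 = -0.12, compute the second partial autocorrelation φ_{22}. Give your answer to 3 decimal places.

-0.455

φ_{22} = (r_2 − r_1²) / (1 − r_1²)
r_1² = (0.48)² = 0.2304
Numerator = -0.12 − 0.2304 = -0.3504; denominator = 1 − 0.2304 = 0.7696
φ_{22} = -0.3504 / 0.7696 = -0.455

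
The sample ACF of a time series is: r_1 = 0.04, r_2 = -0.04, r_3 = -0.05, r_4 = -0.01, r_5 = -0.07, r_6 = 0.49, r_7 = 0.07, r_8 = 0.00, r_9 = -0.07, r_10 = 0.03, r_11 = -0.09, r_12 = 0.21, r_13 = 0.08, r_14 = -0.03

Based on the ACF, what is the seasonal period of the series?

6

The largest autocorrelation is r_6 = 0.49, with a weaker echo at lag 12 (0.21); the remaining lags stay at or below 0.08.
The dominant spike at lag 6 indicates a seasonal period of 6.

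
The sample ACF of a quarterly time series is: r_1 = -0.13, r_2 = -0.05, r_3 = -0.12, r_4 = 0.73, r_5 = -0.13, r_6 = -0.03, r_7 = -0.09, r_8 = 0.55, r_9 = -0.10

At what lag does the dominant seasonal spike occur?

The largest autocorrelation is r_4 = 0.73, with a weaker echo at lag 8 (0.55); the remaining lags stay at or below -0.03.
The dominant spike at lag 4 indicates a seasonal period of 4.

4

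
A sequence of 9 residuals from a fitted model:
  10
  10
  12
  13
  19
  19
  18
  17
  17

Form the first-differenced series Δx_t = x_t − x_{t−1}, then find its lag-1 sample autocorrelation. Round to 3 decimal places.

0.057

First differences Δx: 0, 2, 1, 6, 0, -1, -1, 0
Mean of differences = 0.8750
Numerator Σ(Δx_t−Δx̄)(Δx_{t+1}−Δx̄) = 2.1094
Denominator Σ(Δx_t−Δx̄)² = 36.8750
r_1(Δx) = 2.1094 / 36.8750 = 0.057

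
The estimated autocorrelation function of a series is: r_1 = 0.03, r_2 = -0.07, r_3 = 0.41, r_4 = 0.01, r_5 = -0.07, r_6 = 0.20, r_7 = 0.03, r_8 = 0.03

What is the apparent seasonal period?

3

The largest autocorrelation is r_3 = 0.41, with a weaker echo at lag 6 (0.20); the remaining lags stay at or below 0.03.
The dominant spike at lag 3 indicates a seasonal period of 3.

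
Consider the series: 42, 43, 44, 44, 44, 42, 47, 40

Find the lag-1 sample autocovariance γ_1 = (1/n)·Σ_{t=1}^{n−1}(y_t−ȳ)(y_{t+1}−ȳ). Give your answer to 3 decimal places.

-2.070

Mean ȳ = (42 + 43 + 44 + 44 + 44 + 42 + 47 + 40)/8 = 43.2500
Deviations: -1.2500, -0.2500, 0.7500, 0.7500, 0.7500, -1.2500, 3.7500, -3.2500
Σ_{t=1}^{7}(y_t−ȳ)(y_{t+1}−ȳ) = -16.5625
γ_1 = -16.5625 / 8 = -2.070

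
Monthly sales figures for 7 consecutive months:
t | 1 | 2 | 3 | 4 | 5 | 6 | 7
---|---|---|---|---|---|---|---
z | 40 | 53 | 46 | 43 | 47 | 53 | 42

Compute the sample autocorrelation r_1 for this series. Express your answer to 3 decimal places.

Mean z̄ = (40 + 53 + 46 + 43 + 47 + 53 + 42)/7 = 46.2857
Deviations from mean: -6.2857, 6.7143, -0.2857, -3.2857, 0.7143, 6.7143, -4.2857
Numerator Σ_{t=1}^{6}(z_t−z̄)(z_{t+1}−z̄) = -69.5102
Denominator Σ(z_t−z̄)² = 159.4286
r_1 = -69.5102 / 159.4286 = -0.436

-0.436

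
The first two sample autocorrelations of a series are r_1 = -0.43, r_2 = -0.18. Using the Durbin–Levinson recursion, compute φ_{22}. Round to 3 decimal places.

-0.448

φ_{22} = (r_2 − r_1²) / (1 − r_1²)
r_1² = (-0.43)² = 0.1849
Numerator = -0.18 − 0.1849 = -0.3649; denominator = 1 − 0.1849 = 0.8151
φ_{22} = -0.3649 / 0.8151 = -0.448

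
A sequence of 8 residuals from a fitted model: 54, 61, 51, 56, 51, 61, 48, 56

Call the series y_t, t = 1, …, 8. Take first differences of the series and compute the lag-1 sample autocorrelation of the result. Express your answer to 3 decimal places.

First differences Δy: 7, -10, 5, -5, 10, -13, 8
Mean of differences = 0.2857
Numerator Σ(Δy_t−Δȳ)(Δy_{t+1}−Δȳ) = -425.3673
Denominator Σ(Δy_t−Δȳ)² = 531.4286
r_1(Δy) = -425.3673 / 531.4286 = -0.800

-0.800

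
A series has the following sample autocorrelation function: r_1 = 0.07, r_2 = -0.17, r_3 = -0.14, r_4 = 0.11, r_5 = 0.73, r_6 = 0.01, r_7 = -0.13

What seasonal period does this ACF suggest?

The largest autocorrelation is r_5 = 0.73; the remaining lags stay at or below 0.11.
The dominant spike at lag 5 indicates a seasonal period of 5.

5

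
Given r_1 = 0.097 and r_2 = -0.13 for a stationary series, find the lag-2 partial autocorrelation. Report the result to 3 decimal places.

φ_{22} = (r_2 − r_1²) / (1 − r_1²)
r_1² = (0.097)² = 0.009409
Numerator = -0.13 − 0.0094 = -0.1394; denominator = 1 − 0.0094 = 0.9906
φ_{22} = -0.1394 / 0.9906 = -0.141

-0.141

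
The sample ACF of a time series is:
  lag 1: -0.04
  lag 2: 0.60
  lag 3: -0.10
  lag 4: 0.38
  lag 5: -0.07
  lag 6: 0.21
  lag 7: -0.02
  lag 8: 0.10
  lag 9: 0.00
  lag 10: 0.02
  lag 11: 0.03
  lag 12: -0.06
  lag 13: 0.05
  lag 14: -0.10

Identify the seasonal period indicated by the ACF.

The largest autocorrelation is r_2 = 0.60, with weaker echoes at lags 4 (0.38) and 6 (0.21); the remaining lags stay at or below 0.10.
The dominant spike at lag 2 indicates a seasonal period of 2.

2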